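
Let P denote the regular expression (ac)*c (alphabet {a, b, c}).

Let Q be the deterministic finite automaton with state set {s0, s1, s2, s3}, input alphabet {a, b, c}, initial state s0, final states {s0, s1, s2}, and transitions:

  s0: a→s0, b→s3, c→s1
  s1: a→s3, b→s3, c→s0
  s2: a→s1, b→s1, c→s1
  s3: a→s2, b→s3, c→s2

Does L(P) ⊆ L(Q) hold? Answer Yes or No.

Yes

Converting the expression P to a DFA (subset construction, then merging equivalent states) gives the minimal DFA with states {p0, p1, p2, p3}, start state p0, accepting states {p3} and transitions p0: a→p1, b→p2, c→p3; p1: a→p2, b→p2, c→p0; p2: a→p2, b→p2, c→p2; p3: a→p2, b→p2, c→p2.
Exploring the product automaton P × Q from the start pair (p0, s0), following both machines on each input symbol, reaches 12 state pairs: (p0, s0), (p1, s0), (p2, s3), (p3, s1), (p2, s0), (p0, s1), (p2, s2), (p2, s1), (p1, s3), (p3, s0), (p0, s2), (p1, s1).
P accepts in {p3} and Q accepts in {s0, s1, s2}. The reachable pairs whose P-component is accepting are (p3, s1), (p3, s0); in each of them the Q-component is accepting too, so the product for L(P) \ L(Q) (P-component accepting, Q-component rejecting) has no reachable accepting pair and the difference is empty.
Hence every string in L(P) is also in L(Q).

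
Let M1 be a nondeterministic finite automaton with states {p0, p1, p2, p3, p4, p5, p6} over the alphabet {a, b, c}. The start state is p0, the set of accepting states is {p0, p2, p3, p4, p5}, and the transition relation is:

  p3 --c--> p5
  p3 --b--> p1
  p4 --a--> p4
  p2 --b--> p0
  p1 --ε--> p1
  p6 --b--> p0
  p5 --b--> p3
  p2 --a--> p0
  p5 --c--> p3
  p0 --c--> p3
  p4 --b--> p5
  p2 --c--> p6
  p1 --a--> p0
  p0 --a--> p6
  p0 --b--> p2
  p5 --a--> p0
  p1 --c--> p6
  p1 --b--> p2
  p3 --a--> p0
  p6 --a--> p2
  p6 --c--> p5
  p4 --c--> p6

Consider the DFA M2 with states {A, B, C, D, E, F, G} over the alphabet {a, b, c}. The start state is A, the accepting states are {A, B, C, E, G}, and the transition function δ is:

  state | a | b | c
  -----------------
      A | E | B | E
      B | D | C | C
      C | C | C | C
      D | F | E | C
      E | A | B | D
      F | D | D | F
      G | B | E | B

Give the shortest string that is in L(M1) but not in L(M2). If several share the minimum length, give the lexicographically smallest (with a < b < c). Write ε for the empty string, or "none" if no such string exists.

The string ac is accepted by M1 but not by M2.
No shorter string lies in the difference, and ac is the lexicographically first length-2 string in L(M1) \ L(M2).

ac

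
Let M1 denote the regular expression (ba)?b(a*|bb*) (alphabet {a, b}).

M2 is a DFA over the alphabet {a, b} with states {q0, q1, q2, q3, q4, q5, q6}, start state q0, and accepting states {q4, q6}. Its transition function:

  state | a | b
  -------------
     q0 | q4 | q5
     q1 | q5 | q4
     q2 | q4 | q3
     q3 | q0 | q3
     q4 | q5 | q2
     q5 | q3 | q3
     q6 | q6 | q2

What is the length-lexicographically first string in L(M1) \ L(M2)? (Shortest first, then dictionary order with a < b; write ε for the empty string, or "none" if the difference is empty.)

b

The string b is accepted by M1 but not by M2.
No shorter string lies in the difference, and b is the lexicographically first length-1 string in L(M1) \ L(M2).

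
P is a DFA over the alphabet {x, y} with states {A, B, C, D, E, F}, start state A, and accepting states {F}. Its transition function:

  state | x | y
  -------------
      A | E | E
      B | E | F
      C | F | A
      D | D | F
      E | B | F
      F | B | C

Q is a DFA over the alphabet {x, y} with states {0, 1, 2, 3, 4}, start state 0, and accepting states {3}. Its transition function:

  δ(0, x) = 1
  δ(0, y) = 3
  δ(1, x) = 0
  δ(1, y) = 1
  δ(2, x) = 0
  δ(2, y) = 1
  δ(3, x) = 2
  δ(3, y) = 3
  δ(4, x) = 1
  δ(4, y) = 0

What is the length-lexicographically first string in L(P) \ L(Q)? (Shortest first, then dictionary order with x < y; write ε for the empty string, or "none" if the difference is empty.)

The string xy is accepted by P but not by Q.
No shorter string lies in the difference, and xy is the lexicographically first length-2 string in L(P) \ L(Q).

xy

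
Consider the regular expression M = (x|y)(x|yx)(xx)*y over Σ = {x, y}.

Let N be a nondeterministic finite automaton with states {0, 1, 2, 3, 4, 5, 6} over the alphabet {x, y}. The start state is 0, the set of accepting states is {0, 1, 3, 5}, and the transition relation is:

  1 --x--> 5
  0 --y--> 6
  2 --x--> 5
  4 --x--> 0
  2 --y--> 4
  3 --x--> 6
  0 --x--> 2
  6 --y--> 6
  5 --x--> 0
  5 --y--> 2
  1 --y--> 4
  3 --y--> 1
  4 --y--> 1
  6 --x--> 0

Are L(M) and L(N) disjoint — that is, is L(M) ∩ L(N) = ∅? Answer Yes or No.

Converting the expression M to a DFA (subset construction, then merging equivalent states) gives the minimal DFA with states {m0, m1, m2, m3, m4, m5}, start state m0, accepting states {m4} and transitions m0: x→m1, y→m1; m1: x→m2, y→m3; m2: x→m3, y→m4; m3: x→m2, y→m5; m4: x→m5, y→m5; m5: x→m5, y→m5.
Exploring the product automaton M × N from the start pair (m0, 0), following both machines on each input symbol, reaches 20 state pairs: (m0, 0), (m1, 2), (m1, 6), (m2, 5), (m3, 4), (m2, 0), (m3, 6), (m3, 0), (m4, 2), (m5, 1), (m3, 2), (m4, 6), (m5, 6), (m2, 2), (m5, 5), (m5, 4), (m5, 0), (m3, 5), (m4, 4), (m5, 2).
M accepts in {m4} and N accepts in {0, 1, 3, 5}; no reachable pair has both components accepting, so no string drives both machines to acceptance simultaneously and L(M) ∩ L(N) = ∅.
So no string is accepted by both, and the intersection is empty.

Yes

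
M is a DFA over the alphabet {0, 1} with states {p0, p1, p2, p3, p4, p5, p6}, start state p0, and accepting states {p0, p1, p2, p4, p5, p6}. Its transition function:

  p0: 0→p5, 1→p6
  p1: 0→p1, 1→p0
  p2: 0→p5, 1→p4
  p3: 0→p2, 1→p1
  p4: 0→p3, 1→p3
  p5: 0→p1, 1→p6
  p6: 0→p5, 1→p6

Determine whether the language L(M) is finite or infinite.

State p0 is reachable from the start and can reach an accepting state, and it lies on the cycle p0 → p5 → p1 → p0.
Traversing that cycle any number of times yields accepted strings of unbounded length, so the language is infinite.

infinite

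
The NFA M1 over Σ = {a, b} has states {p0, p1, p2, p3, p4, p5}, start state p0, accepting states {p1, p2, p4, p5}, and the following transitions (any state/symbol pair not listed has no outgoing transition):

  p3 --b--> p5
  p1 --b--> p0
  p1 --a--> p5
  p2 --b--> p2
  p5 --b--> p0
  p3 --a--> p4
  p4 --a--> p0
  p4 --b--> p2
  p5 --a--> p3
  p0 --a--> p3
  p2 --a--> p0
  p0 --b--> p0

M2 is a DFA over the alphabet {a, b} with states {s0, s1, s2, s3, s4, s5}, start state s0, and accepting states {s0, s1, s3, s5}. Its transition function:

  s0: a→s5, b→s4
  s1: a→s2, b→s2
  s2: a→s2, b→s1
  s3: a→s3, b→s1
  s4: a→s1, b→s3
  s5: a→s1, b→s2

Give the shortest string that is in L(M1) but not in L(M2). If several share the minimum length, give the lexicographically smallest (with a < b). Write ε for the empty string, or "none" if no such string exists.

ab

The string ab is accepted by M1 but not by M2.
No shorter string lies in the difference, and ab is the lexicographically first length-2 string in L(M1) \ L(M2).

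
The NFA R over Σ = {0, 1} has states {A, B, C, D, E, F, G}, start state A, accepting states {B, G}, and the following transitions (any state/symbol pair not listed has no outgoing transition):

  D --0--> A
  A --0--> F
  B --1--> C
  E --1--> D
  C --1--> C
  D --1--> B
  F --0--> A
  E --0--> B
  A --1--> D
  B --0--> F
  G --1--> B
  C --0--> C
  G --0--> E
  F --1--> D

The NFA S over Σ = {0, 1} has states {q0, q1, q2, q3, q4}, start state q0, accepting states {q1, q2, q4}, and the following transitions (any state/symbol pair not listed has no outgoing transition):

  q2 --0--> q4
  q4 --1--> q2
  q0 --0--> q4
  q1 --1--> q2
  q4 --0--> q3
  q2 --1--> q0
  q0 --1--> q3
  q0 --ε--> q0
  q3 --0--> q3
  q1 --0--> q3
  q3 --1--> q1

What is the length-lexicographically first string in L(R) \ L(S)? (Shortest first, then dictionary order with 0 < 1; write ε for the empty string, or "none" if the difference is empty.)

The string 011 is accepted by R but not by S.
No shorter string lies in the difference, and 011 is the lexicographically first length-3 string in L(R) \ L(S).

011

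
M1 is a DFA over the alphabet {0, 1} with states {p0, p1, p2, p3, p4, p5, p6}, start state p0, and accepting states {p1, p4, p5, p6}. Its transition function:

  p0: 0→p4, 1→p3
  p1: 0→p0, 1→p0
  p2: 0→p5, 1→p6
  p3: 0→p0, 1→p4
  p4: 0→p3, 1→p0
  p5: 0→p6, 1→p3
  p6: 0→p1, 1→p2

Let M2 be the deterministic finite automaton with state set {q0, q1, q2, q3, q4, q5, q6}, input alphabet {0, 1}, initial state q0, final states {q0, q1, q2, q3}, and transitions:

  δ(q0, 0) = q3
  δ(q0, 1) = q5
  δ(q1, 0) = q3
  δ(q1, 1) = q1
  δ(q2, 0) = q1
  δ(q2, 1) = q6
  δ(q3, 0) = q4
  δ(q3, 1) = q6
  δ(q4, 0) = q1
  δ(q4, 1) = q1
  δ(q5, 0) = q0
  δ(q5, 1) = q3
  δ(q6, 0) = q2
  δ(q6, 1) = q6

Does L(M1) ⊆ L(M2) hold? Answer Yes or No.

The string 0111 is in L(M1) but not in L(M2).
So L(M1) ⊄ L(M2).

No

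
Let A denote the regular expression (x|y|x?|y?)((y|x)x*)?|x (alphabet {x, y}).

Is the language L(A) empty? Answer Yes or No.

No

The empty string ε matches the expression, so it belongs to L(A).
Since L(A) contains at least one string, it is not empty.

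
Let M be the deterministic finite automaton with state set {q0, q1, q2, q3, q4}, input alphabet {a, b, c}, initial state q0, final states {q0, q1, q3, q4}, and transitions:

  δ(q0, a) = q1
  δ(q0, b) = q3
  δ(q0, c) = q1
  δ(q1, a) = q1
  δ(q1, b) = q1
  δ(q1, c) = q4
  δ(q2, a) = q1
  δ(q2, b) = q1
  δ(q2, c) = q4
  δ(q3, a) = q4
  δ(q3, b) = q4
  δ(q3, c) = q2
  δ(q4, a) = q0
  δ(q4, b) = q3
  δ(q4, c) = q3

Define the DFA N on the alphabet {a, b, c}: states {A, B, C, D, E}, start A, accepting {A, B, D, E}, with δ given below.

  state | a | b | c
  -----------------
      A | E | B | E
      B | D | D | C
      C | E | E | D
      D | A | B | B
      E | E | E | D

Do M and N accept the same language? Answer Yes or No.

Yes

Exploring the product automaton M × N from the start pair (q0, A), following both machines on each input symbol, reaches 5 state pairs: (q0, A), (q1, E), (q3, B), (q4, D), (q2, C).
M accepts in {q0, q1, q3, q4} and N accepts in {A, B, D, E}. In every reachable pair the two components are either both accepting — (q0, A), (q1, E), (q3, B), (q4, D) — or both non-accepting, so no string is accepted by exactly one of the machines: L(M) \ L(N) and L(N) \ L(M) are both empty.
Hence every string is accepted by M iff it is accepted by N, and the two languages coincide.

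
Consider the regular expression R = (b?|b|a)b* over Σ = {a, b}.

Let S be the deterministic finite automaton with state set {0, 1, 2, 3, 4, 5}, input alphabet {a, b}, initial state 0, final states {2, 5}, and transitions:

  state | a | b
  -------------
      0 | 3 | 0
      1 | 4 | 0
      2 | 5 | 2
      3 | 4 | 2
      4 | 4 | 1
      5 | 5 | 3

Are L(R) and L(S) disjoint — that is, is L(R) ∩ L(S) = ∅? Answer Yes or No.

The string ab is accepted by both R and S.
Hence L(R) ∩ L(S) ≠ ∅.

No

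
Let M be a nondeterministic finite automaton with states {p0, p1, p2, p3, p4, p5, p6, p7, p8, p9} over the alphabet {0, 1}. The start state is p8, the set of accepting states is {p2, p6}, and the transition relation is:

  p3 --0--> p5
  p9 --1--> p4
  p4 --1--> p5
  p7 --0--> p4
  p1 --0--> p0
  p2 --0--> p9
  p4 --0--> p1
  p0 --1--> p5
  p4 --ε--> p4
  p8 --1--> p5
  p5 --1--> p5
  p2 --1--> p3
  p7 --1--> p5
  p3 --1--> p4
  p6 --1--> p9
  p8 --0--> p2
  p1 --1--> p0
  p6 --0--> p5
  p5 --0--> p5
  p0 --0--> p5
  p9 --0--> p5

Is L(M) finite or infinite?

The useful states (reachable from p8 and able to reach an accepting state) are {p2, p8}.
Restricted to these states the transition graph has no cycle, so every accepting path has bounded length and L is finite.

finite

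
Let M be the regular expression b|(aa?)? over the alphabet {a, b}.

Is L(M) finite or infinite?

finite

The expression contains no Kleene star (every subexpression denotes a finite set), so L(M) is finite.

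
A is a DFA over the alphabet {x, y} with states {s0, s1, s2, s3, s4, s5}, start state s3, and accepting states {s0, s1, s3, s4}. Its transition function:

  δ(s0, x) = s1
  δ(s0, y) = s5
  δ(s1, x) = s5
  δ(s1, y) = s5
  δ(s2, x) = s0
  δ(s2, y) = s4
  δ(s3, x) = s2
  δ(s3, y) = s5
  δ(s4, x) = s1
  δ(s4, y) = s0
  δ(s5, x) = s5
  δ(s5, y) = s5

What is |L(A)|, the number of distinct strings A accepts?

The useful subgraph on states {s0, s1, s2, s3, s4} is acyclic, so L(A) is finite; the longest accepting path visits 5 useful states, giving maximum string length 4.
Counting accepting paths from s3 by length: 1 of length 0, 2 of length 2, 3 of length 3, 1 of length 4. Total 7.

7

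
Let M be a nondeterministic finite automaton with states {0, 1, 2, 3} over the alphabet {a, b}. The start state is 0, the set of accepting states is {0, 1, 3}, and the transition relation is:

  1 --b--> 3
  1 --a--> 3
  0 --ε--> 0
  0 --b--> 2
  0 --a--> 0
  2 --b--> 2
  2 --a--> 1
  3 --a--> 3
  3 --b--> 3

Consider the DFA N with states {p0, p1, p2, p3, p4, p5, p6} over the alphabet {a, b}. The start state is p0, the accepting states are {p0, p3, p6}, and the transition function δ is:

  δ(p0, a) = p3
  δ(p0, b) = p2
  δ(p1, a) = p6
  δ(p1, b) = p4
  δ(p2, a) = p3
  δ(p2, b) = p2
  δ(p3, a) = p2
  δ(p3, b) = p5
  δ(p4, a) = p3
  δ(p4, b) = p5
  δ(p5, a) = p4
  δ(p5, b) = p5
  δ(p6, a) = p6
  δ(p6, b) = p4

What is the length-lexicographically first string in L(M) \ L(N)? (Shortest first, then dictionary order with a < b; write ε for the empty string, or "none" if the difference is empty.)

aa

The string aa is accepted by M but not by N.
No shorter string lies in the difference, and aa is the lexicographically first length-2 string in L(M) \ L(N).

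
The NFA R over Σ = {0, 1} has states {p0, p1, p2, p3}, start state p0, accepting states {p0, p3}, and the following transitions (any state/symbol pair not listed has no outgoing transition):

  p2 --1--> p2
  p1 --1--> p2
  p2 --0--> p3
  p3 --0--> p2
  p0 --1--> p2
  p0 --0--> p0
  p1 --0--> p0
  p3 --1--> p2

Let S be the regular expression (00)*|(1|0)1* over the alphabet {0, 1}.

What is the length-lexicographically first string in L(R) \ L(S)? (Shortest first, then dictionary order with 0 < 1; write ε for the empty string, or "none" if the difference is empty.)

The string 10 is accepted by R but not by S.
No shorter string lies in the difference, and 10 is the lexicographically first length-2 string in L(R) \ L(S).

10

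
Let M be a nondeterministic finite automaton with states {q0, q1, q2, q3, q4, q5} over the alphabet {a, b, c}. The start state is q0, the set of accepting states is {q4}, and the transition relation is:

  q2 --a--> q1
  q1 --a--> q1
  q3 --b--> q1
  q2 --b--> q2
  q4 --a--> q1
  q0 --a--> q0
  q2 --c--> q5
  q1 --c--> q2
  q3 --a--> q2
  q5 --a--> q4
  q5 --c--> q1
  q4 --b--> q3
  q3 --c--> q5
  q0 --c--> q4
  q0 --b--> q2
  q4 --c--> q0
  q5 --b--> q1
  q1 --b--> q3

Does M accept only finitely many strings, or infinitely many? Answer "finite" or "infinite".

infinite

State q0 is reachable from the start and can reach an accepting state, and it lies on the cycle q0 → q0.
Traversing that cycle any number of times yields accepted strings of unbounded length, so the language is infinite.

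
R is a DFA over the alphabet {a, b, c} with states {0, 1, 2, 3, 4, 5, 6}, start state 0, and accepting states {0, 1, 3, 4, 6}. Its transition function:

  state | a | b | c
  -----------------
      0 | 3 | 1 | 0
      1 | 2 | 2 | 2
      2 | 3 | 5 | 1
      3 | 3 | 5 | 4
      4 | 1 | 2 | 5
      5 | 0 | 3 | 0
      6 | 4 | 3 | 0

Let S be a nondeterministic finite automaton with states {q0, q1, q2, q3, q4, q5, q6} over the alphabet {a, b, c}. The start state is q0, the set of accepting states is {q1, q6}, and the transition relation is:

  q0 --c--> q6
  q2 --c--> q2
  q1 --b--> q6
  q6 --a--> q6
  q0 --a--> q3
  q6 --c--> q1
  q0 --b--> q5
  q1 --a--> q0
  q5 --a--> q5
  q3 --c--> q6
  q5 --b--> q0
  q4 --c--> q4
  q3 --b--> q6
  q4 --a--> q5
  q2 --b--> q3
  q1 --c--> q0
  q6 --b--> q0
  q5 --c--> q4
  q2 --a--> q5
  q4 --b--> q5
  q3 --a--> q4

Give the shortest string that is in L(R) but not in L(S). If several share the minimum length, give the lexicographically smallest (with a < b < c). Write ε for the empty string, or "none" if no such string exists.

The empty string ε is accepted by R but not by S.
Since ε is the unique shortest string, it is the required witness.

ε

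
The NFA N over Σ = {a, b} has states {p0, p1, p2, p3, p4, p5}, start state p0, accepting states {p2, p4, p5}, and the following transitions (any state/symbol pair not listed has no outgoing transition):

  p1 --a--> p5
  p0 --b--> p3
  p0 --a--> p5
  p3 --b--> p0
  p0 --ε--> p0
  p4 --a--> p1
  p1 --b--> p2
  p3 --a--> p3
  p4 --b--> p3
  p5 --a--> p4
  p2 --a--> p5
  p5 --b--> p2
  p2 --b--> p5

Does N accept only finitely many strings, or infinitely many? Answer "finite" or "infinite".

State p0 is reachable from the start and can reach an accepting state, and it lies on the cycle p0 → p3 → p0.
Traversing that cycle any number of times yields accepted strings of unbounded length, so the language is infinite.

infinite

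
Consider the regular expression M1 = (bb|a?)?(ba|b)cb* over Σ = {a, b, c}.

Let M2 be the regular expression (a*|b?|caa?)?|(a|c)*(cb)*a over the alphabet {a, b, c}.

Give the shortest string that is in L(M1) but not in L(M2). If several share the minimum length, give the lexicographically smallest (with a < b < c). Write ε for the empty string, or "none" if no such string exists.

The string bc is accepted by M1 but not by M2.
No shorter string lies in the difference, and bc is the lexicographically first length-2 string in L(M1) \ L(M2).

bc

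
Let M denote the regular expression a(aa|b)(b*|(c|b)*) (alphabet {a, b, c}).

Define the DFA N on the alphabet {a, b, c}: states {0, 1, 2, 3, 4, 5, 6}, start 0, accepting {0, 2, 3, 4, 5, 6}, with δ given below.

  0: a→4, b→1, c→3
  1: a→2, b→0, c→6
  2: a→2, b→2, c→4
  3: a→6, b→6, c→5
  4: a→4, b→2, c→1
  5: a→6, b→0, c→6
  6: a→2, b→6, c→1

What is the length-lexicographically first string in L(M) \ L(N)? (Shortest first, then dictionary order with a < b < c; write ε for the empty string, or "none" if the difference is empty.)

aaac

The string aaac is accepted by M but not by N.
No shorter string lies in the difference, and aaac is the lexicographically first length-4 string in L(M) \ L(N).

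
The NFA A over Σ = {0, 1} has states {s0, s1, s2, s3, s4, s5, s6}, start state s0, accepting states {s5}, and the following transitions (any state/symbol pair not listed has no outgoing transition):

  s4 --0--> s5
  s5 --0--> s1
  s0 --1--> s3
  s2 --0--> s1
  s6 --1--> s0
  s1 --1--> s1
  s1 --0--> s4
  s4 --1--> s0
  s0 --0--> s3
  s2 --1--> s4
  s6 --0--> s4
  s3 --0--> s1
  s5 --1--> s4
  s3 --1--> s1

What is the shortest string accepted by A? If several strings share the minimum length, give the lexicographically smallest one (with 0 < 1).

0000

A breadth-first search from s0 reaches an accepting state first via the path s0 → s3 → s1 → s4 → s5 on input 0000.
No string of length < 4 is accepted (BFS exhausts all shorter strings without reaching an accepting state), and 0000 is the lexicographically least accepting string of length 4.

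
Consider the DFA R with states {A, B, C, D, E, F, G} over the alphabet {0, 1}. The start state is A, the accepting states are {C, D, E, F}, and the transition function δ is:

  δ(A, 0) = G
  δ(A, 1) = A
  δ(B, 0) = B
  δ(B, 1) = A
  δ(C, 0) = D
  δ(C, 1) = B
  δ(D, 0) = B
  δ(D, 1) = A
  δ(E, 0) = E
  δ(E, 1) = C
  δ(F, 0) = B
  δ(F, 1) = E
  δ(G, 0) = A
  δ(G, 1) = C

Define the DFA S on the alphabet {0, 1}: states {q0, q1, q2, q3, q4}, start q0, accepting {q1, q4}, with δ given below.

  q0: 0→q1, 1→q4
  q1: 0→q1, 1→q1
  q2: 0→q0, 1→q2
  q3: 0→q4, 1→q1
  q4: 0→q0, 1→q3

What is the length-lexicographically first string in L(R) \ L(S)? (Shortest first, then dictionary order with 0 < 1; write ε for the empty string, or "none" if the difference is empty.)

1010

The string 1010 is accepted by R but not by S.
No shorter string lies in the difference, and 1010 is the lexicographically first length-4 string in L(R) \ L(S).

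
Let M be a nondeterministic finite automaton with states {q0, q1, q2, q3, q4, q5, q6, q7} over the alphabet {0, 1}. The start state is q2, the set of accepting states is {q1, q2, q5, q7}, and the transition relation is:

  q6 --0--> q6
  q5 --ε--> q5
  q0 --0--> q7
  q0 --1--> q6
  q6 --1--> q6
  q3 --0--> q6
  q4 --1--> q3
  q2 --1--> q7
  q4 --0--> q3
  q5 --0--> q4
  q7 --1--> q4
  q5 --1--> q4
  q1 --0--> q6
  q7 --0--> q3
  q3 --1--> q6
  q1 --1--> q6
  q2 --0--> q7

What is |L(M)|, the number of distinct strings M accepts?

The useful subgraph on states {q2, q7} is acyclic, so L(M) is finite; the longest accepting path visits 2 useful states, giving maximum string length 1.
Counting accepting paths from q2 by length: 1 of length 0, 2 of length 1. Total 3.

3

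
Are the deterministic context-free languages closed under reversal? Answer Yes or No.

No

L = {c bⁿaⁿ : n≥0} ∪ {d b²ⁿaⁿ : n≥0} is a DCFL: the first symbol tells a deterministic PDA whether to pop one or two b's per a. Its reversal Lᴿ = {aⁿbⁿ c : n≥0} ∪ {aⁿb²ⁿ d : n≥0} is not. DCFLs are closed under right quotient by regular languages, and Lᴿ/{c, d} = {aⁿbⁿ : n≥0} ∪ {aⁿb²ⁿ : n≥0} — the standard context-free language accepted by no deterministic PDA (intuitively the machine would have to commit to a b-to-a ratio before the distinguishing marker arrives; formally, a DPDA for it would have a single run on aⁿb²ⁿ, accepting after the prefix aⁿbⁿ and accepting again after n more b's; an ordinary PDA that simulates it on a's and b's and, at any moment when it is accepting, may switch to reading only a fresh letter e while feeding each e to the simulation as a b, would accept aⁱbʲeᵏ (k≥1) exactly when both aⁱbʲ and aⁱbʲ⁺ᵏ are in the language, i.e. its language intersected with the regular set a*b*e⁺ would be exactly {aⁿbⁿeⁿ : n≥1} — impossible, since context-free languages are closed under intersection with regular sets and {aⁿbⁿeⁿ} is not context-free). So Lᴿ cannot be a DCFL.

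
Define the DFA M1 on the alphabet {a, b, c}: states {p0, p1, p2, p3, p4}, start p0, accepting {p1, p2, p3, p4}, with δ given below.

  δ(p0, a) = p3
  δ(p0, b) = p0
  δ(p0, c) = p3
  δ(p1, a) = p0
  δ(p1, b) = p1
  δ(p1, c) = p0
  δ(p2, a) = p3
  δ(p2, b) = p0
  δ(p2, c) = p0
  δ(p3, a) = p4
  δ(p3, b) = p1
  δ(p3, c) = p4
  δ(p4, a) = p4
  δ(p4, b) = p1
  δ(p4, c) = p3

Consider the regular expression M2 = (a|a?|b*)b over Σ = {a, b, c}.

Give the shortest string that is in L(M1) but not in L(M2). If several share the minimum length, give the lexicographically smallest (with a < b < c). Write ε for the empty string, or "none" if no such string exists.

a

The string a is accepted by M1 but not by M2.
No shorter string lies in the difference, and a is the lexicographically first length-1 string in L(M1) \ L(M2).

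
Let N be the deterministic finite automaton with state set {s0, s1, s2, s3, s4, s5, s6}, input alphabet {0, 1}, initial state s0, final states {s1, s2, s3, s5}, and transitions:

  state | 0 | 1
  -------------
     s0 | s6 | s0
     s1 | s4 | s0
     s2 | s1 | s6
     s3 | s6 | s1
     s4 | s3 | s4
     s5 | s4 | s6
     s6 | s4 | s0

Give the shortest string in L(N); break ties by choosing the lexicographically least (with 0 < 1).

000

A breadth-first search from s0 reaches an accepting state first via the path s0 → s6 → s4 → s3 on input 000.
No string of length < 3 is accepted (BFS exhausts all shorter strings without reaching an accepting state), and 000 is the lexicographically least accepting string of length 3.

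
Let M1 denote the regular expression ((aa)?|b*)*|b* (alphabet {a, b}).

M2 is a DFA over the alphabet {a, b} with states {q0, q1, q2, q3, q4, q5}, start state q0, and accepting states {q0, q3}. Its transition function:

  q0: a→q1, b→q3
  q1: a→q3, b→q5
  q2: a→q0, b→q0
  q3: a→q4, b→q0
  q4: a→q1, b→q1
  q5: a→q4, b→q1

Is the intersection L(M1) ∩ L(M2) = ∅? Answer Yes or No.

No

The empty string ε is accepted by both M1 and M2.
Hence L(M1) ∩ L(M2) ≠ ∅.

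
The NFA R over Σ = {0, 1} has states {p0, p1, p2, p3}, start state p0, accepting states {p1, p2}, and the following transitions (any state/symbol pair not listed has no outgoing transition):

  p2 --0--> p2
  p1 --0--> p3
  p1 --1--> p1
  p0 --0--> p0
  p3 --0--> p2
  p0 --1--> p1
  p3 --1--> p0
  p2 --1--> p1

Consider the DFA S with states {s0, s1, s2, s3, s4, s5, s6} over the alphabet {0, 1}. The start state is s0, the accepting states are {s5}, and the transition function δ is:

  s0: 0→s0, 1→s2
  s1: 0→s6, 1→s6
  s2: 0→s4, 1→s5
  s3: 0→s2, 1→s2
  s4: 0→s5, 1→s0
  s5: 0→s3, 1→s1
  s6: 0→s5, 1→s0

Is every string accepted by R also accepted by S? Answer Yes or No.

The string 1 is in L(R) but not in L(S).
So L(R) ⊄ L(S).

No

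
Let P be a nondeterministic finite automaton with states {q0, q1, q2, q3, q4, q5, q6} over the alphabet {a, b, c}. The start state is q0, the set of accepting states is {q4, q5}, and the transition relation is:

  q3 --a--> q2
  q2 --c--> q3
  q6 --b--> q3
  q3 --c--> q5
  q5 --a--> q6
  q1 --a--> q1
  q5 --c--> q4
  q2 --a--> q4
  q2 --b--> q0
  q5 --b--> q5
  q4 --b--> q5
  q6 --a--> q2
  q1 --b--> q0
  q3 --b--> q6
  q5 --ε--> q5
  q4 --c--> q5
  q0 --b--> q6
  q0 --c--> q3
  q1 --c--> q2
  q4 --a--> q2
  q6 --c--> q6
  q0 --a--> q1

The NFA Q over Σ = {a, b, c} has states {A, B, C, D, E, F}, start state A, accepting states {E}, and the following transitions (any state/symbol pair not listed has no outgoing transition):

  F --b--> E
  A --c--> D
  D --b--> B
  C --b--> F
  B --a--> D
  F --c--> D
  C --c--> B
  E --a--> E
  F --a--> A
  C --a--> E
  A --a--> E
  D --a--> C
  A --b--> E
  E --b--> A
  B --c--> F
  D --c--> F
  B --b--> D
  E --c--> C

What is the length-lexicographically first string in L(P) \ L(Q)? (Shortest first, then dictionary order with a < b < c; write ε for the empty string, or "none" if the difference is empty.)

cc

The string cc is accepted by P but not by Q.
No shorter string lies in the difference, and cc is the lexicographically first length-2 string in L(P) \ L(Q).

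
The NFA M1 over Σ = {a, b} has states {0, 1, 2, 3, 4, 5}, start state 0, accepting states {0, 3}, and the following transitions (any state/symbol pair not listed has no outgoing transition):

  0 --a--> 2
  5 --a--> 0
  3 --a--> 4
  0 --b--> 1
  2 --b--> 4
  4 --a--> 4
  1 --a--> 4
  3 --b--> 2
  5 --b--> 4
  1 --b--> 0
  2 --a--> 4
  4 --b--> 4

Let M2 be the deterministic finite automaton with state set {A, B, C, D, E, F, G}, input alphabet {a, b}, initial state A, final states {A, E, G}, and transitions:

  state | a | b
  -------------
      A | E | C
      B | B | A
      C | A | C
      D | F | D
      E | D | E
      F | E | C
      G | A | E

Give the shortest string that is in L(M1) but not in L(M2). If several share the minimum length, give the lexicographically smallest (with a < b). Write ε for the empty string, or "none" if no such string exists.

bb

The string bb is accepted by M1 but not by M2.
No shorter string lies in the difference, and bb is the lexicographically first length-2 string in L(M1) \ L(M2).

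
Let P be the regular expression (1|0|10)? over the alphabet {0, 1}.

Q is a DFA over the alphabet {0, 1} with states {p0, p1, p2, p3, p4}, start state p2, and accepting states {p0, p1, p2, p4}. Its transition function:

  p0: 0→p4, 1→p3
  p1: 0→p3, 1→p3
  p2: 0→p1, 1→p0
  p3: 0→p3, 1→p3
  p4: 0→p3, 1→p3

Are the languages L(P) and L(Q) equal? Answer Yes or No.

Yes

Converting the expression P to a DFA (subset construction, then merging equivalent states) gives the minimal DFA with states {r0, r1, r2, r3}, start state r0, accepting states {r0, r1, r2} and transitions r0: 0→r1, 1→r2; r1: 0→r3, 1→r3; r2: 0→r1, 1→r3; r3: 0→r3, 1→r3.
Exploring the product automaton P × Q from the start pair (r0, p2), following both machines on each input symbol, reaches 5 state pairs: (r0, p2), (r1, p1), (r2, p0), (r3, p3), (r1, p4).
P accepts in {r0, r1, r2} and Q accepts in {p0, p1, p2, p4}. In every reachable pair the two components are either both accepting — (r0, p2), (r1, p1), (r2, p0), (r1, p4) — or both non-accepting, so no string is accepted by exactly one of the machines: L(P) \ L(Q) and L(Q) \ L(P) are both empty.
Hence every string is accepted by P iff it is accepted by Q, and the two languages coincide.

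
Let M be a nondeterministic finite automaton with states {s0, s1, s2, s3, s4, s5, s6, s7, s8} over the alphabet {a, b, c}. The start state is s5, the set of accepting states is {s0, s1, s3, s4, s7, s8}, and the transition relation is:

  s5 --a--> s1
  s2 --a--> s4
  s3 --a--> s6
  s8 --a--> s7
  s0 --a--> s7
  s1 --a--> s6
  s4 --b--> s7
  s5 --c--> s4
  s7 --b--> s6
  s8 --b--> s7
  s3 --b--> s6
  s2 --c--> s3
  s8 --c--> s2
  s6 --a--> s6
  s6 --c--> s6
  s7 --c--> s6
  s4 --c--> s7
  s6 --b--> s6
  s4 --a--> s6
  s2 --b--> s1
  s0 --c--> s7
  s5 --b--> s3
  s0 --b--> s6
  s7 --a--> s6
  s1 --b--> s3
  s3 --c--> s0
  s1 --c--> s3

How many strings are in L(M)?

16

The useful subgraph on states {s0, s1, s3, s4, s5, s7} is acyclic, so L(M) is finite; the longest accepting path visits 5 useful states, giving maximum string length 4.
Counting accepting paths from s5 by length: 3 of length 1, 5 of length 2, 4 of length 3, 4 of length 4. Total 16.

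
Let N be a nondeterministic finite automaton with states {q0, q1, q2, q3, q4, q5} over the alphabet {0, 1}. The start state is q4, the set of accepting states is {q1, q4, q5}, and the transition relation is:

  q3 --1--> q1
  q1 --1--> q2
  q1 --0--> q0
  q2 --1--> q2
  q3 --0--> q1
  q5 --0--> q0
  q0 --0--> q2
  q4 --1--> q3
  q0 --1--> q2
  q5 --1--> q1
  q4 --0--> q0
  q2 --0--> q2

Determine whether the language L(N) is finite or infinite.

The useful states (reachable from q4 and able to reach an accepting state) are {q1, q3, q4}.
Restricted to these states the transition graph has no cycle, so every accepting path has bounded length and L is finite.

finite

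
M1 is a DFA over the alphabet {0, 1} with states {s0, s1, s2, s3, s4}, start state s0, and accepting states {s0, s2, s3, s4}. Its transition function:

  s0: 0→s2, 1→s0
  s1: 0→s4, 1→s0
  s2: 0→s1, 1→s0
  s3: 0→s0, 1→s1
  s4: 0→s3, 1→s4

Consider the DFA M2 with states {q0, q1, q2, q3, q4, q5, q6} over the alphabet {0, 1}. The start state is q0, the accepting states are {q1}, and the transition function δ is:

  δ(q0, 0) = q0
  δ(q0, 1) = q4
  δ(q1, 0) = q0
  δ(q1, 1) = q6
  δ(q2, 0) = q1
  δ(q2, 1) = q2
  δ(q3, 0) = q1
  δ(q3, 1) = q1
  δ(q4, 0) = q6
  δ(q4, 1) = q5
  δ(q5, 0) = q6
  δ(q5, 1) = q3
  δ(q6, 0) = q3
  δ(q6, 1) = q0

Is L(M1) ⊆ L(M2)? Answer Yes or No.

No

The empty string ε is in L(M1) but not in L(M2).
So L(M1) ⊄ L(M2).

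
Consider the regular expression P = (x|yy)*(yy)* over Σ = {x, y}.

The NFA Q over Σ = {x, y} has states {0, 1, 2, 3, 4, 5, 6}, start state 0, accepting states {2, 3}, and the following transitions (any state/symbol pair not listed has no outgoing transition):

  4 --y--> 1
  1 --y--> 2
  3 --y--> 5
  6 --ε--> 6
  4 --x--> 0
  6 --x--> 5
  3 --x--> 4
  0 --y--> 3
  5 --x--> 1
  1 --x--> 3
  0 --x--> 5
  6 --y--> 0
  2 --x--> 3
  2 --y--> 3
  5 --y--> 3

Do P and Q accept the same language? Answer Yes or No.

The empty string ε is accepted by P but rejected by Q.
So L(P) ≠ L(Q).

No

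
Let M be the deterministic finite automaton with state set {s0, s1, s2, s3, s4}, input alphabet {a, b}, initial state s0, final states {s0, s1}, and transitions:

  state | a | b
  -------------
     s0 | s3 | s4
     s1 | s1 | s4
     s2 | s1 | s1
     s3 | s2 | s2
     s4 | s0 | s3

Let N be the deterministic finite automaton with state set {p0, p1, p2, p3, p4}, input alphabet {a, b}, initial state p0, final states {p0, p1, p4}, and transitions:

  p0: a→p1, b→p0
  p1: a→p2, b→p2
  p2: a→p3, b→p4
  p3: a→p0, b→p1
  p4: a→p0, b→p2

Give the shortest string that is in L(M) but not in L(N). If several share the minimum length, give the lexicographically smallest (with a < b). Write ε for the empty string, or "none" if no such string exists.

aaa

The string aaa is accepted by M but not by N.
No shorter string lies in the difference, and aaa is the lexicographically first length-3 string in L(M) \ L(N).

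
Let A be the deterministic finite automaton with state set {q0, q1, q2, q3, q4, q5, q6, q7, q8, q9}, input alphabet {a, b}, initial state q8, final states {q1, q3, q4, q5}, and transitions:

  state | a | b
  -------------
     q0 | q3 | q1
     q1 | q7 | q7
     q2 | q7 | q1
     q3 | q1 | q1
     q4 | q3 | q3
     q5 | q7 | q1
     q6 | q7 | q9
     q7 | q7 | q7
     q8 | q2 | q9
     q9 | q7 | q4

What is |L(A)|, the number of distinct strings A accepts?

The useful subgraph on states {q1, q2, q3, q4, q8, q9} is acyclic, so L(A) is finite; the longest accepting path visits 5 useful states, giving maximum string length 4.
Counting accepting paths from q8 by length: 2 of length 2, 2 of length 3, 4 of length 4. Total 8.

8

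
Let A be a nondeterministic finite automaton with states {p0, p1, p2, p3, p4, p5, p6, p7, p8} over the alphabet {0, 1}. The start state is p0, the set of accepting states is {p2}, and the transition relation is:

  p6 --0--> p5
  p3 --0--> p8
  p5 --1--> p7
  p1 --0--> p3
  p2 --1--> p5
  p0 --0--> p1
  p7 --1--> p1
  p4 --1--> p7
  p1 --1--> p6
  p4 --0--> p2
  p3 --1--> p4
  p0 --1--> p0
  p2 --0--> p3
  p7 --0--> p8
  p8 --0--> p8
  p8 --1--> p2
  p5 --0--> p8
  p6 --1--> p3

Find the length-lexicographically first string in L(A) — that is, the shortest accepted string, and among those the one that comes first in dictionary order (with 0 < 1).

A breadth-first search from p0 reaches an accepting state first via the path p0 → p1 → p3 → p8 → p2 on input 0001.
No string of length < 4 is accepted (BFS exhausts all shorter strings without reaching an accepting state), and 0001 is the lexicographically least accepting string of length 4.

0001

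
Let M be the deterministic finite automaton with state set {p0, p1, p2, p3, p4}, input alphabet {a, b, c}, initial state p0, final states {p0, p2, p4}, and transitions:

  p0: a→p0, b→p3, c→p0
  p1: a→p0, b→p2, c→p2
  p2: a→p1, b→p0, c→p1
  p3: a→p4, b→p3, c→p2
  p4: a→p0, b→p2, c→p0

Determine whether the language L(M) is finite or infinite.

infinite

State p0 is reachable from the start and can reach an accepting state, and it lies on the cycle p0 → p0.
Traversing that cycle any number of times yields accepted strings of unbounded length, so the language is infinite.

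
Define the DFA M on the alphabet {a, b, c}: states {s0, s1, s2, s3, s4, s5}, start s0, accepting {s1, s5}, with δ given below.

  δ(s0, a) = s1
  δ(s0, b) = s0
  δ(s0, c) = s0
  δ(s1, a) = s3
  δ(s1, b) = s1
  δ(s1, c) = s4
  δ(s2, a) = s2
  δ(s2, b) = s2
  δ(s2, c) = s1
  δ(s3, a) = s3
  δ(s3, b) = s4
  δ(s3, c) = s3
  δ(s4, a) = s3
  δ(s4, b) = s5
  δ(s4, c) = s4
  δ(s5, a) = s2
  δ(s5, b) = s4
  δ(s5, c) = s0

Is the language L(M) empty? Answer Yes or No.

No

The string a is accepted: the run s0 → s1 ends in the accepting state s1.
Since at least one string is accepted, L(M) is not empty.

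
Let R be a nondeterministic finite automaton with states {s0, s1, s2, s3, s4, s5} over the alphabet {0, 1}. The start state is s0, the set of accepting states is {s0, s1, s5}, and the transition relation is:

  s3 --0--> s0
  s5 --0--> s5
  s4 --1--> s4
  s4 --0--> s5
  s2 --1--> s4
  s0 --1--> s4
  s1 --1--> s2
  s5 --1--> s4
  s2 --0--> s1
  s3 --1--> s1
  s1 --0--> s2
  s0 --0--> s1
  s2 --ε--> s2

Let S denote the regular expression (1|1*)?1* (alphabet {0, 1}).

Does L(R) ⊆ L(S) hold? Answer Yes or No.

The string 0 is in L(R) but not in L(S).
So L(R) ⊄ L(S).

No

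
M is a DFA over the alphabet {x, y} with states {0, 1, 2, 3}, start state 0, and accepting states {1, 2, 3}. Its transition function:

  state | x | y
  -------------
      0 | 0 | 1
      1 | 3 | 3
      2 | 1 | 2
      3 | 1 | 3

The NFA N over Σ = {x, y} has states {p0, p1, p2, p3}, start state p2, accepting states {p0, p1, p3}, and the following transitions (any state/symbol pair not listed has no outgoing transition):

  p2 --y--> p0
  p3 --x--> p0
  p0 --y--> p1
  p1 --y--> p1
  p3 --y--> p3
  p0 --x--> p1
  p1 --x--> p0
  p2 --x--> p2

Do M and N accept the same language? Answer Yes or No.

Yes

Exploring the product automaton M × N from the start pair (0, p2), following both machines on each input symbol, reaches 3 state pairs: (0, p2), (1, p0), (3, p1).
M accepts in {1, 2, 3} and N accepts in {p0, p1, p3}. In every reachable pair the two components are either both accepting — (1, p0), (3, p1) — or both non-accepting, so no string is accepted by exactly one of the machines: L(M) \ L(N) and L(N) \ L(M) are both empty.
Hence every string is accepted by M iff it is accepted by N, and the two languages coincide.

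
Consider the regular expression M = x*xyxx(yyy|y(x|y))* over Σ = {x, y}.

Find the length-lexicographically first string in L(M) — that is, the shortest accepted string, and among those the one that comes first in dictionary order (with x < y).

By inspection of the expression, no string of length less than 4 matches, and xyxx is the lexicographically first match of length 4.

xyxx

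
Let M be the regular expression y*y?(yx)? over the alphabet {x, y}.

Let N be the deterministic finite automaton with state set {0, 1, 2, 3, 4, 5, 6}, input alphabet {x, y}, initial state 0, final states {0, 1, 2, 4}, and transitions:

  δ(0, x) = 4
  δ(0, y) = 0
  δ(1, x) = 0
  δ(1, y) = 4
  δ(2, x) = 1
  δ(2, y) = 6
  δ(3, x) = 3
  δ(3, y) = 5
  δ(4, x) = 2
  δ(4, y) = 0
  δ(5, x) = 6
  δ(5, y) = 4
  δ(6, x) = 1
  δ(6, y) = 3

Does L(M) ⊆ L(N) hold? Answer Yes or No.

Yes

Converting the expression M to a DFA (subset construction, then merging equivalent states) gives the minimal DFA with states {m0, m1, m2, m3}, start state m0, accepting states {m0, m2, m3} and transitions m0: x→m1, y→m2; m1: x→m1, y→m1; m2: x→m3, y→m2; m3: x→m1, y→m1.
Exploring the product automaton M × N from the start pair (m0, 0), following both machines on each input symbol, reaches 10 state pairs: (m0, 0), (m1, 4), (m2, 0), (m1, 2), (m1, 0), (m3, 4), (m1, 1), (m1, 6), (m1, 3), (m1, 5).
M accepts in {m0, m2, m3} and N accepts in {0, 1, 2, 4}. The reachable pairs whose M-component is accepting are (m0, 0), (m2, 0), (m3, 4); in each of them the N-component is accepting too, so the product for L(M) \ L(N) (M-component accepting, N-component rejecting) has no reachable accepting pair and the difference is empty.
Hence every string in L(M) is also in L(N).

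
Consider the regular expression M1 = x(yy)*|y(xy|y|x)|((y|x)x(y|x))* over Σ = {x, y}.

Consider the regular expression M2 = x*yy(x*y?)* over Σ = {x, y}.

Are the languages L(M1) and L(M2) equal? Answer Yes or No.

No

The empty string ε is accepted by M1 but rejected by M2.
So L(M1) ≠ L(M2).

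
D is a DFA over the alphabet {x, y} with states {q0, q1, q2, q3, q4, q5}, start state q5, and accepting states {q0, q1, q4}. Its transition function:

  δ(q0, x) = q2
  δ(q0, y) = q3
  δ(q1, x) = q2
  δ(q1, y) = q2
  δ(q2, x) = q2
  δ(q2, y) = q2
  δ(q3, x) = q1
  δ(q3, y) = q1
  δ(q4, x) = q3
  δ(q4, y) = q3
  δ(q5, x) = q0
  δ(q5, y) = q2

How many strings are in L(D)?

The useful subgraph on states {q0, q1, q3, q5} is acyclic, so L(D) is finite; the longest accepting path visits 4 useful states, giving maximum string length 3.
Counting accepting paths from q5 by length: 1 of length 1, 2 of length 3. Total 3.

3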